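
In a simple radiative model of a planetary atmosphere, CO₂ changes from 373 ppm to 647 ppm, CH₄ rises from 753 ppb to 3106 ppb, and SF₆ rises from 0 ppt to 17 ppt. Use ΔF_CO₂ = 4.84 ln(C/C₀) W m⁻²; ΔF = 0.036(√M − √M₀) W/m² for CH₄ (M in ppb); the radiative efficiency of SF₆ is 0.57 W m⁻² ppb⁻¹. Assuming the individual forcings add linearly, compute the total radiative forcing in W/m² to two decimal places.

ΔF = 3.69 W/m²

CO₂: 4.84 × ln(647/373) = 4.84 × ln(1.73458) = 4.84 × 0.55077 = 2.6657 W/m².
CH₄: 0.036 × (√3106 − √753) = 0.036 × (55.7315 − 27.4408) = 0.036 × 28.2907 = 1.0185 W/m².
SF₆: Δ = 17 − 0 = 17 ppt = 0.017 ppb; ΔF = 0.57 × 0.017 = 0.0097 W/m².
Total ΔF = 2.6657 + 1.0185 + 0.0097 = 3.6939 W/m².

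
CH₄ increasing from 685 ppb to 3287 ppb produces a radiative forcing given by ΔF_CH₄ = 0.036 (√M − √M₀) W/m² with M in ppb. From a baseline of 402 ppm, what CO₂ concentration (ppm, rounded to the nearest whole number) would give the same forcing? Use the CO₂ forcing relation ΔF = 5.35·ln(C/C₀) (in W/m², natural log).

C ≈ 496 ppm

CH₄ forcing: 0.036 × (√3287 − √685) = 0.036 × (57.3324 − 26.1725) = 0.036 × 31.1599 = 1.12176 W/m².
Set 5.35 ln(C/402) = 1.12176: ln(C/402) = 1.12176/5.35 = 0.20967, so C = 402 × e^0.20967 = 402 × 1.23327 = 495.77 ppm.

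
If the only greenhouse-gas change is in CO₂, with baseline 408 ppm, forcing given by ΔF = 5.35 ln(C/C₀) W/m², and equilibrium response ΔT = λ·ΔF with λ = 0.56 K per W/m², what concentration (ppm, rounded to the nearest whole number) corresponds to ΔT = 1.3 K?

C ≈ 630 ppm

Required forcing: ΔF = ΔT/λ = 1.3/0.56 = 2.3214 W/m².
Then ln(C/408) = ΔF/5.35 = 2.3214/5.35 = 0.43391.
So C = 408 × e^0.43391 = 408 × 1.54328 = 629.66 ppm.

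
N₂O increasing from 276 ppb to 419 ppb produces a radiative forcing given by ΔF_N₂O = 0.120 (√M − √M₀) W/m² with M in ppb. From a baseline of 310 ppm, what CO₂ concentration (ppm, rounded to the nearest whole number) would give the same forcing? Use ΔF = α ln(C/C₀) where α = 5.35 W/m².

N₂O forcing: 0.120 × (√419 − √276) = 0.120 × (20.4695 − 16.6132) = 0.120 × 3.8563 = 0.46276 W/m².
Set 5.35 ln(C/310) = 0.46276: ln(C/310) = 0.46276/5.35 = 0.08650, so C = 310 × e^0.08650 = 310 × 1.09035 = 338.01 ppm.

C ≈ 338 ppm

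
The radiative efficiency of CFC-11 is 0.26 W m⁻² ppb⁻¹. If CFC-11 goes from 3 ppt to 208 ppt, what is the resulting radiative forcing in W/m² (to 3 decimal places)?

ΔF = 0.053 W/m²

CFC-11: Δ = 208 − 3 = 205 ppt = 0.205 ppb; ΔF = 0.26 × 0.205 = 0.0533 W/m².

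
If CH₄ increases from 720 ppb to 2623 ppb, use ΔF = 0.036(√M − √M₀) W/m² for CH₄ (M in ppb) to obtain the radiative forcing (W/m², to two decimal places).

CH₄: 0.036 × (√2623 − √720) = 0.036 × (51.2152 − 26.8328) = 0.036 × 24.3824 = 0.8778 W/m².

ΔF = 0.88 W/m²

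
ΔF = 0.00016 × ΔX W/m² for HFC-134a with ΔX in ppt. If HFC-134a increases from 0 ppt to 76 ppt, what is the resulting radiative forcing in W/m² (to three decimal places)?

ΔF = 0.012 W/m²

HFC-134a: ΔF = 0.00016 × (76 − 0) = 0.00016 × 76 = 0.0122 W/m².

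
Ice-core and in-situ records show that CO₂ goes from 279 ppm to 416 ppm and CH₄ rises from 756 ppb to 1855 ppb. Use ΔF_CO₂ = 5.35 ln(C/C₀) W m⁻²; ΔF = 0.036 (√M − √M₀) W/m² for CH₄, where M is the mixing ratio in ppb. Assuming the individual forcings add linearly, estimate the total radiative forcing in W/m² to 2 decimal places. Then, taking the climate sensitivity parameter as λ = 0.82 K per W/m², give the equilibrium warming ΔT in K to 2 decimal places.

ΔF = 2.70 W/m²; ΔT = 2.21 K

CO₂: 5.35 × ln(416/279) = 5.35 × ln(1.49104) = 5.35 × 0.39947 = 2.1372 W/m².
CH₄: 0.036 × (√1855 − √756) = 0.036 × (43.0697 − 27.4955) = 0.036 × 15.5742 = 0.5607 W/m².
Total ΔF = 2.1372 + 0.5607 = 2.6979 W/m².
ΔT = λ ΔF = 0.82 × 2.70 = 2.2140 K.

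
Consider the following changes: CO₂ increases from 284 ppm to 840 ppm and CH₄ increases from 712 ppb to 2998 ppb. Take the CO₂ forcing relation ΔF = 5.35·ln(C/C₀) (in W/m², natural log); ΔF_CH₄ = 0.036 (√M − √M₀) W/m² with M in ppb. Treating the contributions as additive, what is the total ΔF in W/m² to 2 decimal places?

ΔF = 6.81 W/m²

CO₂: 5.35 × ln(840/284) = 5.35 × ln(2.95775) = 5.35 × 1.08443 = 5.8017 W/m².
CH₄: 0.036 × (√2998 − √712) = 0.036 × (54.7540 − 26.6833) = 0.036 × 28.0707 = 1.0105 W/m².
Total ΔF = 5.8017 + 1.0105 = 6.8122 W/m².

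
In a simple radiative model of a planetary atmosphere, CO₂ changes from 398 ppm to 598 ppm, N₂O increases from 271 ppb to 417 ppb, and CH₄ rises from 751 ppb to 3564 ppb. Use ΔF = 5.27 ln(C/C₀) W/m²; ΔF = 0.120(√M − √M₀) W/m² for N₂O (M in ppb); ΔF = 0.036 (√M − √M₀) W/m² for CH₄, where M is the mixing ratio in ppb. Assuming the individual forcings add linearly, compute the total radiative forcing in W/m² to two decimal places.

CO₂: 5.27 × ln(598/398) = 5.27 × ln(1.50251) = 5.27 × 0.40714 = 2.1456 W/m².
N₂O: 0.120 × (√417 − √271) = 0.120 × (20.4206 − 16.4621) = 0.120 × 3.9585 = 0.4750 W/m².
CH₄: 0.036 × (√3564 − √751) = 0.036 × (59.6992 − 27.4044) = 0.036 × 32.2948 = 1.1626 W/m².
Total ΔF = 2.1456 + 0.4750 + 1.1626 = 3.7832 W/m².

ΔF = 3.78 W/m²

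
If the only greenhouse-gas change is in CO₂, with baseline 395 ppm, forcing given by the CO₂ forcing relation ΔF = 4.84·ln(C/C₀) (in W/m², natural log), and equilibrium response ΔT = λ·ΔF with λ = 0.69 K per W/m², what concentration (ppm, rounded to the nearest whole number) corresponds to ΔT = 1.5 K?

C ≈ 619 ppm

Required forcing: ΔF = ΔT/λ = 1.5/0.69 = 2.1739 W/m².
Then ln(C/395) = ΔF/4.84 = 2.1739/4.84 = 0.44915.
So C = 395 × e^0.44915 = 395 × 1.56698 = 618.96 ppm.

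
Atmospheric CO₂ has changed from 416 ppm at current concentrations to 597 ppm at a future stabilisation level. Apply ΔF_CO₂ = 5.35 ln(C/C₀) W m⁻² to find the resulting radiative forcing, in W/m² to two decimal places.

ΔF = 1.93 W/m²

CO₂ absorption bands are partially saturated, so forcing scales with the logarithm of the concentration ratio.
CO₂: 5.35 × ln(597/416) = 5.35 × ln(1.43510) = 5.35 × 0.36123 = 1.9326 W/m².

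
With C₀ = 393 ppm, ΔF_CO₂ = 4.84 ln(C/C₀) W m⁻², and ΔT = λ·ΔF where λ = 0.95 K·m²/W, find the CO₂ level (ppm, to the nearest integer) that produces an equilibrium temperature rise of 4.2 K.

C ≈ 980 ppm

Required forcing: ΔF = ΔT/λ = 4.2/0.95 = 4.4211 W/m².
Then ln(C/393) = ΔF/4.84 = 4.4211/4.84 = 0.91345.
So C = 393 × e^0.91345 = 393 × 2.49291 = 979.71 ppm.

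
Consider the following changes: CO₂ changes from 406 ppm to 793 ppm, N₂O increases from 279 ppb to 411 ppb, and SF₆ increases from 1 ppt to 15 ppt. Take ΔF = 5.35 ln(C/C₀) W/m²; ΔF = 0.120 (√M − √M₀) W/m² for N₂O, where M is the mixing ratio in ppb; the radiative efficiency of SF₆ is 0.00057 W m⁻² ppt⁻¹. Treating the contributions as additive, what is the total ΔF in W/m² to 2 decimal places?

CO₂: 5.35 × ln(793/406) = 5.35 × ln(1.95320) = 5.35 × 0.66947 = 3.5817 W/m².
N₂O: 0.120 × (√411 − √279) = 0.120 × (20.2731 − 16.7033) = 0.120 × 3.5698 = 0.4284 W/m².
SF₆: ΔF = 0.00057 × (15 − 1) = 0.00057 × 14 = 0.0080 W/m².
Total ΔF = 3.5817 + 0.4284 + 0.0080 = 4.0181 W/m².

ΔF = 4.02 W/m²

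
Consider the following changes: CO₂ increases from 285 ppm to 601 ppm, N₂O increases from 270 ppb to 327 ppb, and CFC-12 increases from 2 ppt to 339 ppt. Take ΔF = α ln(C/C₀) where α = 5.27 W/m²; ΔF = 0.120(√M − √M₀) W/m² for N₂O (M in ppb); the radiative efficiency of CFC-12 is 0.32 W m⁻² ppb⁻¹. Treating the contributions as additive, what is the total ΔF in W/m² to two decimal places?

ΔF = 4.24 W/m²

CO₂: 5.27 × ln(601/285) = 5.27 × ln(2.10877) = 5.27 × 0.74610 = 3.9319 W/m².
N₂O: 0.120 × (√327 − √270) = 0.120 × (18.0831 − 16.4317) = 0.120 × 1.6514 = 0.1982 W/m².
CFC-12: Δ = 339 − 2 = 337 ppt = 0.337 ppb; ΔF = 0.32 × 0.337 = 0.1078 W/m².
Total ΔF = 3.9319 + 0.1982 + 0.1078 = 4.2379 W/m².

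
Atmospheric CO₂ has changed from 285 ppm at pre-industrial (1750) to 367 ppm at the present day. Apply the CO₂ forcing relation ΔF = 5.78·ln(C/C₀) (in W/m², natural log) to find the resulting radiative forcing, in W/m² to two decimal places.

CO₂: 5.78 × ln(367/285) = 5.78 × ln(1.28772) = 5.78 × 0.25287 = 1.4616 W/m².

ΔF = 1.46 W/m²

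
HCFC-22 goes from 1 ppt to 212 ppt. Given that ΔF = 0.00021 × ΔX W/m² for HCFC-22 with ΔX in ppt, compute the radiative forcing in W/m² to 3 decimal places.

ΔF = 0.044 W/m²

HCFC-22: ΔF = 0.00021 × (212 − 1) = 0.00021 × 211 = 0.0443 W/m².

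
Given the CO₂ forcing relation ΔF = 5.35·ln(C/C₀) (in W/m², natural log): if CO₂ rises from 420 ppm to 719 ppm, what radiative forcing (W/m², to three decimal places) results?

CO₂ absorption bands are partially saturated, so forcing scales with the logarithm of the concentration ratio.
CO₂: 5.35 × ln(719/420) = 5.35 × ln(1.71190) = 5.35 × 0.53760 = 2.8762 W/m².

ΔF = 2.876 W/m²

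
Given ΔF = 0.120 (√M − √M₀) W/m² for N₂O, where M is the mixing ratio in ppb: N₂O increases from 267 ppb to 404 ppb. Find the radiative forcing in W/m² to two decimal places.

N₂O: 0.120 × (√404 − √267) = 0.120 × (20.0998 − 16.3401) = 0.120 × 3.7597 = 0.4512 W/m².

ΔF = 0.45 W/m²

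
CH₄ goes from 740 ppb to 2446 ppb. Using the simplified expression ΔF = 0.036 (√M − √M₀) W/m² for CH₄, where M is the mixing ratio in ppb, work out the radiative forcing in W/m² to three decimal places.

CH₄: 0.036 × (√2446 − √740) = 0.036 × (49.4571 − 27.2029) = 0.036 × 22.2542 = 0.8012 W/m².

ΔF = 0.801 W/m²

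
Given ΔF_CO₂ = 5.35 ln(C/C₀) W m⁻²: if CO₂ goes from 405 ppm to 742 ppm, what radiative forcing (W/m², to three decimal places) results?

CO₂: 5.35 × ln(742/405) = 5.35 × ln(1.83210) = 5.35 × 0.60546 = 3.2392 W/m².

ΔF = 3.239 W/m²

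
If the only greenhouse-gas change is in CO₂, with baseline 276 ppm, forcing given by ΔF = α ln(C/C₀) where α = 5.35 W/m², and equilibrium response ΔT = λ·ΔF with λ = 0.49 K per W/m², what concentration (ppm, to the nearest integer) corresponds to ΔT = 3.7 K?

Required forcing: ΔF = ΔT/λ = 3.7/0.49 = 7.5510 W/m².
Then ln(C/276) = ΔF/5.35 = 7.5510/5.35 = 1.41140.
So C = 276 × e^1.41140 = 276 × 4.10169 = 1132.07 ppm.

C ≈ 1132 ppm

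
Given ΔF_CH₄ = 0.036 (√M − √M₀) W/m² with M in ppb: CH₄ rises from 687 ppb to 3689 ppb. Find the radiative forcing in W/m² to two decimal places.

ΔF = 1.24 W/m²

CH₄: 0.036 × (√3689 − √687) = 0.036 × (60.7371 − 26.2107) = 0.036 × 34.5264 = 1.2430 W/m².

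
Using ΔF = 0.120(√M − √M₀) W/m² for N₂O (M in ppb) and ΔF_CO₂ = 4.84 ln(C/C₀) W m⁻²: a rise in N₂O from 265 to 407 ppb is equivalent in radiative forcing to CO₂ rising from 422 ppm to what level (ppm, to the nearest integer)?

N₂O forcing: 0.120 × (√407 − √265) = 0.120 × (20.1742 − 16.2788) = 0.120 × 3.8954 = 0.46745 W/m².
Set 4.84 ln(C/422) = 0.46745: ln(C/422) = 0.46745/4.84 = 0.09658, so C = 422 × e^0.09658 = 422 × 1.10140 = 464.79 ppm.

C ≈ 465 ppm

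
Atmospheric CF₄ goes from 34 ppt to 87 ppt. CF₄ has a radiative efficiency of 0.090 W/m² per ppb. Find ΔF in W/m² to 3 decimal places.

ΔF = 0.005 W/m²

CF₄: Δ = 87 − 34 = 53 ppt = 0.053 ppb; ΔF = 0.090 × 0.053 = 0.0048 W/m².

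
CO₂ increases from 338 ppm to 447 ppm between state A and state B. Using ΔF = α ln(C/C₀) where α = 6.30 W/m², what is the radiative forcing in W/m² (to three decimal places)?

ΔF = 1.761 W/m²

CO₂ absorption bands are partially saturated, so forcing scales with the logarithm of the concentration ratio.
CO₂: 6.30 × ln(447/338) = 6.30 × ln(1.32249) = 6.30 × 0.27952 = 1.7610 W/m².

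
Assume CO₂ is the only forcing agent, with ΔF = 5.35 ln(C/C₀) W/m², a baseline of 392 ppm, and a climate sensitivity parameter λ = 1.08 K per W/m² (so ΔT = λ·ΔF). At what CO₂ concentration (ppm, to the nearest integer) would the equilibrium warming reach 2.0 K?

Required forcing: ΔF = ΔT/λ = 2.0/1.08 = 1.8519 W/m².
Then ln(C/392) = ΔF/5.35 = 1.8519/5.35 = 0.34615.
So C = 392 × e^0.34615 = 392 × 1.41361 = 554.14 ppm.

C ≈ 554 ppm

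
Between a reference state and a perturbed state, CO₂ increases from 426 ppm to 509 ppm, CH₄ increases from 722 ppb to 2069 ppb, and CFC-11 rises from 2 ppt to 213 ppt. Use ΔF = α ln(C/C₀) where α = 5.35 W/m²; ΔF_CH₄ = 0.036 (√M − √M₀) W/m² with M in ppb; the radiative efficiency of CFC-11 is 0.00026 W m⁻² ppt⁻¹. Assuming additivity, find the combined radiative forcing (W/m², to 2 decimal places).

ΔF = 1.68 W/m²

CO₂: 5.35 × ln(509/426) = 5.35 × ln(1.19484) = 5.35 × 0.17801 = 0.9524 W/m².
CH₄: 0.036 × (√2069 − √722) = 0.036 × (45.4863 − 26.8701) = 0.036 × 18.6162 = 0.6702 W/m².
CFC-11: ΔF = 0.00026 × (213 − 2) = 0.00026 × 211 = 0.0549 W/m².
Total ΔF = 0.9524 + 0.6702 + 0.0549 = 1.6775 W/m².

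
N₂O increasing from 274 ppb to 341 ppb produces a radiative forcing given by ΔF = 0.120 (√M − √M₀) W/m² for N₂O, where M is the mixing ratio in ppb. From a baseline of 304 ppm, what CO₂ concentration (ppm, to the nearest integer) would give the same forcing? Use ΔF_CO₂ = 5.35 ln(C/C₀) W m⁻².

C ≈ 317 ppm

N₂O forcing: 0.120 × (√341 − √274) = 0.120 × (18.4662 − 16.5529) = 0.120 × 1.9133 = 0.22960 W/m².
Set 5.35 ln(C/304) = 0.22960: ln(C/304) = 0.22960/5.35 = 0.04292, so C = 304 × e^0.04292 = 304 × 1.04385 = 317.33 ppm.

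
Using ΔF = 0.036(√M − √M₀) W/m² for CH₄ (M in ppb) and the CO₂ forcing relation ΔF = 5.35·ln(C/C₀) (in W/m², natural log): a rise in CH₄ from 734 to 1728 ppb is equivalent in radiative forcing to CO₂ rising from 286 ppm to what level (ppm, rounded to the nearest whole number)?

CH₄ forcing: 0.036 × (√1728 − √734) = 0.036 × (41.5692 − 27.0924) = 0.036 × 14.4768 = 0.52116 W/m².
Set 5.35 ln(C/286) = 0.52116: ln(C/286) = 0.52116/5.35 = 0.09741, so C = 286 × e^0.09741 = 286 × 1.10231 = 315.26 ppm.

C ≈ 315 ppm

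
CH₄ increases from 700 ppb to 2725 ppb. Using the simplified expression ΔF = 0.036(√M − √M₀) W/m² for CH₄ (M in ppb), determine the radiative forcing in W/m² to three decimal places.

CH₄: 0.036 × (√2725 − √700) = 0.036 × (52.2015 − 26.4575) = 0.036 × 25.7440 = 0.9268 W/m².

ΔF = 0.927 W/m²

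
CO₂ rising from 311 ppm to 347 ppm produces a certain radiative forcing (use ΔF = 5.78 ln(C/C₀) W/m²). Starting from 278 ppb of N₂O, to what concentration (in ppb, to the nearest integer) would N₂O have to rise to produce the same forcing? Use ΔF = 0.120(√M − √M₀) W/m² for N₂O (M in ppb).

M ≈ 482 ppb

CO₂ forcing: 5.78 × ln(347/311) = 5.78 × 0.109532 = 0.63309 W/m².
Set 0.120(√M − √278) = 0.63309: √M = 0.63309/0.120 + √278 = 5.2758 + 16.6733 = 21.9491.
M = (21.9491)² = 481.76 ppb.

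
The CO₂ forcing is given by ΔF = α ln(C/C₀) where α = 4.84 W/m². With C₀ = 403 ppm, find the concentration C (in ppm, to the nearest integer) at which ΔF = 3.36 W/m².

Set 4.84 ln(C/403) = 3.36, so ln(C/403) = 3.36/4.84 = 0.69421.
Then C/403 = e^0.69421 = 2.00213, giving C = 403 × 2.00213 = 806.86 ppm.

C ≈ 807 ppm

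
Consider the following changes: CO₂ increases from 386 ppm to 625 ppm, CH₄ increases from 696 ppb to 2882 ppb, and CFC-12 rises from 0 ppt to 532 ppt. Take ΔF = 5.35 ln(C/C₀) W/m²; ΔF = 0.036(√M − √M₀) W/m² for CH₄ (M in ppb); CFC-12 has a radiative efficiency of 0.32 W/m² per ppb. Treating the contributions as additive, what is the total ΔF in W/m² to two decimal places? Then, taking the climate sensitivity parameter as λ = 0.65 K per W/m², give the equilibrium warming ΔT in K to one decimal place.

CO₂: 5.35 × ln(625/386) = 5.35 × ln(1.61917) = 5.35 × 0.48191 = 2.5782 W/m².
CH₄: 0.036 × (√2882 − √696) = 0.036 × (53.6843 − 26.3818) = 0.036 × 27.3025 = 0.9829 W/m².
CFC-12: Δ = 532 − 0 = 532 ppt = 0.532 ppb; ΔF = 0.32 × 0.532 = 0.1702 W/m².
Total ΔF = 2.5782 + 0.9829 + 0.1702 = 3.7313 W/m².
ΔT = λ ΔF = 0.65 × 3.73 = 2.4245 K.

ΔF = 3.73 W/m²; ΔT = 2.4 K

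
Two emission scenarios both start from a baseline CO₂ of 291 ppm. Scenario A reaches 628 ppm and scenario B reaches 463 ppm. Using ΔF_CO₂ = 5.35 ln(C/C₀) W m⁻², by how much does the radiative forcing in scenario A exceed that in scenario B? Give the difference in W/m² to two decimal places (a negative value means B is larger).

ΔF_A − ΔF_B = 1.63 W/m²

ΔF_A = 5.35 ln(628/291) = 5.35 × 0.76922 = 4.1153 W/m².
ΔF_B = 5.35 ln(463/291) = 5.35 × 0.46440 = 2.4845 W/m².
Difference: 4.1153 − 2.4845 = 1.6308 W/m².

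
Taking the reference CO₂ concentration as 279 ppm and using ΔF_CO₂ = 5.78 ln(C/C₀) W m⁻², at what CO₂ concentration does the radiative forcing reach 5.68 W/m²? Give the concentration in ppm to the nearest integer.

C ≈ 745 ppm

Set 5.78 ln(C/279) = 5.68, so ln(C/279) = 5.68/5.78 = 0.98270.
Then C/279 = e^0.98270 = 2.67166, giving C = 279 × 2.67166 = 745.39 ppm.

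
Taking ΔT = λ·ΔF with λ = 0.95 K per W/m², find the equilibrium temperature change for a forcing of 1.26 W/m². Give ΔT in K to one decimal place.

ΔT = λ ΔF = 0.95 × 1.26 = 1.1970 K.

ΔT = 1.2 K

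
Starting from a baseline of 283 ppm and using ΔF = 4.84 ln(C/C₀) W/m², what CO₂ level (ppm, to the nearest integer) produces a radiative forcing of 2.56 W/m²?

Set 4.84 ln(C/283) = 2.56, so ln(C/283) = 2.56/4.84 = 0.52893.
Then C/283 = e^0.52893 = 1.69712, giving C = 283 × 1.69712 = 480.28 ppm.

C ≈ 480 ppm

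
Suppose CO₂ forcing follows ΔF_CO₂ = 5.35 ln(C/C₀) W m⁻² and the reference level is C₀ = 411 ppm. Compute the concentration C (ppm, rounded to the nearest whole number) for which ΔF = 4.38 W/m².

Set 5.35 ln(C/411) = 4.38, so ln(C/411) = 4.38/5.35 = 0.81869.
Then C/411 = e^0.81869 = 2.26753, giving C = 411 × 2.26753 = 931.95 ppm.

C ≈ 932 ppm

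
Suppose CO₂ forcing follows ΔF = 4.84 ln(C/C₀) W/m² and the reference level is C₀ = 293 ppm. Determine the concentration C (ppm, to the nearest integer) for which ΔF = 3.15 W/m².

C ≈ 562 ppm

Set 4.84 ln(C/293) = 3.15, so ln(C/293) = 3.15/4.84 = 0.65083.
Then C/293 = e^0.65083 = 1.91713, giving C = 293 × 1.91713 = 561.72 ppm.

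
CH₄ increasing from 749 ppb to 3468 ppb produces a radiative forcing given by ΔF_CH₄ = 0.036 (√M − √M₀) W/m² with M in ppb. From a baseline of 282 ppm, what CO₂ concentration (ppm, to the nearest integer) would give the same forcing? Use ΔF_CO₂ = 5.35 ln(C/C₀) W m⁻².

C ≈ 349 ppm

CH₄ forcing: 0.036 × (√3468 − √749) = 0.036 × (58.8897 − 27.3679) = 0.036 × 31.5218 = 1.13478 W/m².
Set 5.35 ln(C/282) = 1.13478: ln(C/282) = 1.13478/5.35 = 0.21211, so C = 282 × e^0.21211 = 282 × 1.23628 = 348.63 ppm.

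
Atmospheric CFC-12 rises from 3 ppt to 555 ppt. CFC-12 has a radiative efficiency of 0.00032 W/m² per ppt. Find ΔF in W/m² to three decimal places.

ΔF = 0.177 W/m²

CFC-12: ΔF = 0.00032 × (555 − 3) = 0.00032 × 552 = 0.1766 W/m².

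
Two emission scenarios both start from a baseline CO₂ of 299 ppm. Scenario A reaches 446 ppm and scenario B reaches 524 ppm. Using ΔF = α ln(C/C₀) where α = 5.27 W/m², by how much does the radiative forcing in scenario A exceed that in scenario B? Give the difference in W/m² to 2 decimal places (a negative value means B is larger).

ΔF_A = 5.27 ln(446/299) = 5.27 × 0.39988 = 2.1074 W/m².
ΔF_B = 5.27 ln(524/299) = 5.27 × 0.56105 = 2.9567 W/m².
Difference: 2.1074 − 2.9567 = -0.8493 W/m².

ΔF_A − ΔF_B = -0.85 W/m²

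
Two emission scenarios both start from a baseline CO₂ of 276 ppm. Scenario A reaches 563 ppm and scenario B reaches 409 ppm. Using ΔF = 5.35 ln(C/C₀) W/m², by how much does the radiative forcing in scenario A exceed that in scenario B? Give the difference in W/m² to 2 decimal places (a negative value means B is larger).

ΔF_A − ΔF_B = 1.71 W/m²

ΔF_A = 5.35 ln(563/276) = 5.35 × 0.71288 = 3.8139 W/m².
ΔF_B = 5.35 ln(409/276) = 5.35 × 0.39331 = 2.1042 W/m².
Difference: 3.8139 − 2.1042 = 1.7097 W/m².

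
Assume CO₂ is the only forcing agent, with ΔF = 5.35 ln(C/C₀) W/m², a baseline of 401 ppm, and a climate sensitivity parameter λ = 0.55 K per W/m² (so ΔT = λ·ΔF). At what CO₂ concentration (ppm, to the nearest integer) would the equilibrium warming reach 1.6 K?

C ≈ 691 ppm

Required forcing: ΔF = ΔT/λ = 1.6/0.55 = 2.9091 W/m².
Then ln(C/401) = ΔF/5.35 = 2.9091/5.35 = 0.54376.
So C = 401 × e^0.54376 = 401 × 1.72247 = 690.71 ppm.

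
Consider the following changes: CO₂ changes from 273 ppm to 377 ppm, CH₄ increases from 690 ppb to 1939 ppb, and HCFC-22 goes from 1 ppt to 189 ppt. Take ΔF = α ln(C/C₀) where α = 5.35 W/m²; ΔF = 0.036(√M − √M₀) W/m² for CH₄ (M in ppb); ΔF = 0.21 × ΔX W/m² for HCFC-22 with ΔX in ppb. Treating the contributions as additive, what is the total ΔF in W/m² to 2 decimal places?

CO₂: 5.35 × ln(377/273) = 5.35 × ln(1.38095) = 5.35 × 0.32277 = 1.7268 W/m².
CH₄: 0.036 × (√1939 − √690) = 0.036 × (44.0341 − 26.2679) = 0.036 × 17.7662 = 0.6396 W/m².
HCFC-22: Δ = 189 − 1 = 188 ppt = 0.188 ppb; ΔF = 0.21 × 0.188 = 0.0395 W/m².
Total ΔF = 1.7268 + 0.6396 + 0.0395 = 2.4059 W/m².

ΔF = 2.41 W/m²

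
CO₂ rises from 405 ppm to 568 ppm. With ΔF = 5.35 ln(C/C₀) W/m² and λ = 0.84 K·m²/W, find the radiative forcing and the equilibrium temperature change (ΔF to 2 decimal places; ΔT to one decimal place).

CO₂: 5.35 × ln(568/405) = 5.35 × ln(1.40247) = 5.35 × 0.33823 = 1.8095 W/m².
ΔT = λ ΔF = 0.84 × 1.81 = 1.5204 K.

ΔF = 1.81 W/m²; ΔT = 1.5 K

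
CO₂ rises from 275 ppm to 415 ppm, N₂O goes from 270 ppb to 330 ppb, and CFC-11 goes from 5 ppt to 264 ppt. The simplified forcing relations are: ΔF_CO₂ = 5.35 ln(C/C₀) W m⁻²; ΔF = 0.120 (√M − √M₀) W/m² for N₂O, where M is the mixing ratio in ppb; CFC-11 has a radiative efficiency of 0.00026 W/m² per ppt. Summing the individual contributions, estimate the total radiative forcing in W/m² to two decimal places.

ΔF = 2.48 W/m²

CO₂: 5.35 × ln(415/275) = 5.35 × ln(1.50909) = 5.35 × 0.41151 = 2.2016 W/m².
N₂O: 0.120 × (√330 − √270) = 0.120 × (18.1659 − 16.4317) = 0.120 × 1.7342 = 0.2081 W/m².
CFC-11: ΔF = 0.00026 × (264 − 5) = 0.00026 × 259 = 0.0673 W/m².
Total ΔF = 2.2016 + 0.2081 + 0.0673 = 2.4770 W/m².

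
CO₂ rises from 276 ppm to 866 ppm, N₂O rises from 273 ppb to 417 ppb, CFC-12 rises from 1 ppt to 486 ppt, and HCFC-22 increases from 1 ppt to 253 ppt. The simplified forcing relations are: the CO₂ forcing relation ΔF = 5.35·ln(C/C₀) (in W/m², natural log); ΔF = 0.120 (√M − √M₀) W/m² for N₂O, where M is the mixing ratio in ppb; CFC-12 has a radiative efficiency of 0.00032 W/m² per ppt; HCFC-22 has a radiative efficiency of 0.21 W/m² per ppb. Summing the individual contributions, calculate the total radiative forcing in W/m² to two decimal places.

CO₂: 5.35 × ln(866/276) = 5.35 × ln(3.13768) = 5.35 × 1.14348 = 6.1176 W/m².
N₂O: 0.120 × (√417 − √273) = 0.120 × (20.4206 − 16.5227) = 0.120 × 3.8979 = 0.4677 W/m².
CFC-12: ΔF = 0.00032 × (486 − 1) = 0.00032 × 485 = 0.1552 W/m².
HCFC-22: Δ = 253 − 1 = 252 ppt = 0.252 ppb; ΔF = 0.21 × 0.252 = 0.0529 W/m².
Total ΔF = 6.1176 + 0.4677 + 0.1552 + 0.0529 = 6.7934 W/m².

ΔF = 6.79 W/m²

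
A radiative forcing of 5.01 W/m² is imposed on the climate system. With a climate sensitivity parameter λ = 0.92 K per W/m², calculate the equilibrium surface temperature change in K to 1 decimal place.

ΔT = 4.6 K

ΔT = λ ΔF = 0.92 × 5.01 = 4.6092 K.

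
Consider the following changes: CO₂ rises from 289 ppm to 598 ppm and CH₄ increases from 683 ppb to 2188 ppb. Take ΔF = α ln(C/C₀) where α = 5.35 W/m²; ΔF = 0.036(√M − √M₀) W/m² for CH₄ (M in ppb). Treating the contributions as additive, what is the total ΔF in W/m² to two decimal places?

CO₂: 5.35 × ln(598/289) = 5.35 × ln(2.06920) = 5.35 × 0.72716 = 3.8903 W/m².
CH₄: 0.036 × (√2188 − √683) = 0.036 × (46.7761 − 26.1343) = 0.036 × 20.6418 = 0.7431 W/m².
Total ΔF = 3.8903 + 0.7431 = 4.6334 W/m².

ΔF = 4.63 W/m²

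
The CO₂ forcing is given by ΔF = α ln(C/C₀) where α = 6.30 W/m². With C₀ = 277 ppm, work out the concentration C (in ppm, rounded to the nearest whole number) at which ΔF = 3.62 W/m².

C ≈ 492 ppm

Set 6.30 ln(C/277) = 3.62, so ln(C/277) = 3.62/6.30 = 0.57460.
Then C/277 = e^0.57460 = 1.77642, giving C = 277 × 1.77642 = 492.07 ppm.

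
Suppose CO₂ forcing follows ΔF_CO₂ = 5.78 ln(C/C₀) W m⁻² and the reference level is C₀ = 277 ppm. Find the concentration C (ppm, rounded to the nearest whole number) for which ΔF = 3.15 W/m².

Set 5.78 ln(C/277) = 3.15, so ln(C/277) = 3.15/5.78 = 0.54498.
Then C/277 = e^0.54498 = 1.72457, giving C = 277 × 1.72457 = 477.71 ppm.

C ≈ 478 ppm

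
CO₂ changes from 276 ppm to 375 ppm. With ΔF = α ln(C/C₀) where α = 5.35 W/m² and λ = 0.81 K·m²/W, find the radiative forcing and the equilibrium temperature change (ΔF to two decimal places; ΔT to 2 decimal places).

ΔF = 1.64 W/m²; ΔT = 1.33 K

CO₂: 5.35 × ln(375/276) = 5.35 × ln(1.35870) = 5.35 × 0.30653 = 1.6399 W/m².
ΔT = λ ΔF = 0.81 × 1.64 = 1.3284 K.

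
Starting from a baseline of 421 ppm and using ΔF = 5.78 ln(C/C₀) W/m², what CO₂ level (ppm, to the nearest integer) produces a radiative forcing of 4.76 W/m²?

C ≈ 959 ppm

Set 5.78 ln(C/421) = 4.76, so ln(C/421) = 4.76/5.78 = 0.82353.
Then C/421 = e^0.82353 = 2.27853, giving C = 421 × 2.27853 = 959.26 ppm.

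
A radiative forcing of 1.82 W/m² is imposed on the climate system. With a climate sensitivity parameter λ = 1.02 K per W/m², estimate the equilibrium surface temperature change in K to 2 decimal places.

ΔT = λ ΔF = 1.02 × 1.82 = 1.8564 K.

ΔT = 1.86 K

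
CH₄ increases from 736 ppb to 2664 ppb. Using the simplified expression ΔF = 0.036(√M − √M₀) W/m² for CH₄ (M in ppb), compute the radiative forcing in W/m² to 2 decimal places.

ΔF = 0.88 W/m²

CH₄: 0.036 × (√2664 − √736) = 0.036 × (51.6140 − 27.1293) = 0.036 × 24.4847 = 0.8814 W/m².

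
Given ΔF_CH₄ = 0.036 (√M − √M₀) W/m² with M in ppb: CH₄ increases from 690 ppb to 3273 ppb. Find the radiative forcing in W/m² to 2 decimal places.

ΔF = 1.11 W/m²

CH₄: 0.036 × (√3273 − √690) = 0.036 × (57.2101 − 26.2679) = 0.036 × 30.9422 = 1.1139 W/m².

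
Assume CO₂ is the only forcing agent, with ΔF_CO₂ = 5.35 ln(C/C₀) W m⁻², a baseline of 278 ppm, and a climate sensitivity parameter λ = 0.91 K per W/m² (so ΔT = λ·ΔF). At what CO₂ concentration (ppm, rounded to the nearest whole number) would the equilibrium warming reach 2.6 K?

C ≈ 474 ppm

Required forcing: ΔF = ΔT/λ = 2.6/0.91 = 2.8571 W/m².
Then ln(C/278) = ΔF/5.35 = 2.8571/5.35 = 0.53404.
So C = 278 × e^0.53404 = 278 × 1.70581 = 474.22 ppm.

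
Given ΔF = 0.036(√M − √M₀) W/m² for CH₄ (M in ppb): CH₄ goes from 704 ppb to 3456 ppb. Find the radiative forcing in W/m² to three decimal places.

CH₄: 0.036 × (√3456 − √704) = 0.036 × (58.7878 − 26.5330) = 0.036 × 32.2548 = 1.1612 W/m².

ΔF = 1.161 W/m²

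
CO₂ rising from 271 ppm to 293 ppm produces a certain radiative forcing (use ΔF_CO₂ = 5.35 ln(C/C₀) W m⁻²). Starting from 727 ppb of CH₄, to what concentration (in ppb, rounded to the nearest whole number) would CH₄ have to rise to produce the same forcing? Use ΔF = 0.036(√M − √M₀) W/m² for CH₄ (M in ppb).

CO₂ forcing: 5.35 × ln(293/271) = 5.35 × 0.078054 = 0.41759 W/m².
Set 0.036(√M − √727) = 0.41759: √M = 0.41759/0.036 + √727 = 11.5997 + 26.9629 = 38.5626.
M = (38.5626)² = 1487.07 ppb.

M ≈ 1487 ppb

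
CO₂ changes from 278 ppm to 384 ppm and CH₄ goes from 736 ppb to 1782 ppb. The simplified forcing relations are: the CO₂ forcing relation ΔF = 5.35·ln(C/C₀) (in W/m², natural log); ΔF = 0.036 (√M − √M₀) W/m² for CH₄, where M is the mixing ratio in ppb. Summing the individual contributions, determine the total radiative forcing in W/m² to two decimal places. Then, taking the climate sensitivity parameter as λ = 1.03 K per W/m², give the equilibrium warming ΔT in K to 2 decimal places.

CO₂: 5.35 × ln(384/278) = 5.35 × ln(1.38129) = 5.35 × 0.32302 = 1.7282 W/m².
CH₄: 0.036 × (√1782 − √736) = 0.036 × (42.2137 − 27.1293) = 0.036 × 15.0844 = 0.5430 W/m².
Total ΔF = 1.7282 + 0.5430 = 2.2712 W/m².
ΔT = λ ΔF = 1.03 × 2.27 = 2.3381 K.

ΔF = 2.27 W/m²; ΔT = 2.34 K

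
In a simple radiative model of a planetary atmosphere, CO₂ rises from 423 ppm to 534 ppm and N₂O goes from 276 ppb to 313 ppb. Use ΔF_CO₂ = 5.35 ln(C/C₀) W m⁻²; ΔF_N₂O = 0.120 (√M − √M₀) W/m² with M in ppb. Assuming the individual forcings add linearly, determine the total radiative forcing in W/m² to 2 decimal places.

CO₂: 5.35 × ln(534/423) = 5.35 × ln(1.26241) = 5.35 × 0.23302 = 1.2467 W/m².
N₂O: 0.120 × (√313 − √276) = 0.120 × (17.6918 − 16.6132) = 0.120 × 1.0786 = 0.1294 W/m².
Total ΔF = 1.2467 + 0.1294 = 1.3761 W/m².

ΔF = 1.38 W/m²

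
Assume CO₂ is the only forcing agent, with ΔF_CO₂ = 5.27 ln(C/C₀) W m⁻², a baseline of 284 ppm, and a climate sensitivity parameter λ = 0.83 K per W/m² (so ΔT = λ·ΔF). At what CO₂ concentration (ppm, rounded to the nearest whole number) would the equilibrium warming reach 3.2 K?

Required forcing: ΔF = ΔT/λ = 3.2/0.83 = 3.8554 W/m².
Then ln(C/284) = ΔF/5.27 = 3.8554/5.27 = 0.73157.
So C = 284 × e^0.73157 = 284 × 2.07834 = 590.25 ppm.

C ≈ 590 ppm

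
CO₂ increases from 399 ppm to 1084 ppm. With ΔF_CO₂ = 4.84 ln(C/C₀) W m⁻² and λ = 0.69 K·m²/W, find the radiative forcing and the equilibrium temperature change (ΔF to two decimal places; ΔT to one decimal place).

ΔF = 4.84 W/m²; ΔT = 3.3 K

CO₂: 4.84 × ln(1084/399) = 4.84 × ln(2.71679) = 4.84 × 0.99945 = 4.8373 W/m².
ΔT = λ ΔF = 0.69 × 4.84 = 3.3396 K.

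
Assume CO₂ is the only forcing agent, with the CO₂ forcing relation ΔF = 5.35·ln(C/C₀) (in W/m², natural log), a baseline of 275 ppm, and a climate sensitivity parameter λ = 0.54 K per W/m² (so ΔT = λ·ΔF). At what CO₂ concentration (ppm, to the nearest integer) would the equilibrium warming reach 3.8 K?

Required forcing: ΔF = ΔT/λ = 3.8/0.54 = 7.0370 W/m².
Then ln(C/275) = ΔF/5.35 = 7.0370/5.35 = 1.31533.
So C = 275 × e^1.31533 = 275 × 3.72598 = 1024.64 ppm.

C ≈ 1025 ppm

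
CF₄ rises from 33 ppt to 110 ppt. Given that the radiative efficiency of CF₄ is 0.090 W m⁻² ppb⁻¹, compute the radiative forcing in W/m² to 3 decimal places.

CF₄: Δ = 110 − 33 = 77 ppt = 0.077 ppb; ΔF = 0.090 × 0.077 = 0.0069 W/m².

ΔF = 0.007 W/m²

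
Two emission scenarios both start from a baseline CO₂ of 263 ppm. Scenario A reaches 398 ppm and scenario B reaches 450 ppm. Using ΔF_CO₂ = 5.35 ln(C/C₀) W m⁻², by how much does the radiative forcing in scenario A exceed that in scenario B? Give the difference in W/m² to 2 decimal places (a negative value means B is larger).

ΔF_A = 5.35 ln(398/263) = 5.35 × 0.41430 = 2.2165 W/m².
ΔF_B = 5.35 ln(450/263) = 5.35 × 0.53709 = 2.8734 W/m².
Difference: 2.2165 − 2.8734 = -0.6569 W/m².

ΔF_A − ΔF_B = -0.66 W/m²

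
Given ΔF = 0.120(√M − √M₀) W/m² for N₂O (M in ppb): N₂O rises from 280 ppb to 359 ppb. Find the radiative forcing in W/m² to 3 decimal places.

N₂O: 0.120 × (√359 − √280) = 0.120 × (18.9473 − 16.7332) = 0.120 × 2.2141 = 0.2657 W/m².

ΔF = 0.266 W/m²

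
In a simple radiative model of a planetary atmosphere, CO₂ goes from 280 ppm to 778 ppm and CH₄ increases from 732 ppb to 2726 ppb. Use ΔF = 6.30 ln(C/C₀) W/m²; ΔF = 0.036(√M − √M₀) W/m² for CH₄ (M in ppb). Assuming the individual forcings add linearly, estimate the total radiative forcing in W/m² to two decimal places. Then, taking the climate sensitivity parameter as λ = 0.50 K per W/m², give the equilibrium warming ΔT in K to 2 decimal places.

CO₂: 6.30 × ln(778/280) = 6.30 × ln(2.77857) = 6.30 × 1.02194 = 6.4382 W/m².
CH₄: 0.036 × (√2726 − √732) = 0.036 × (52.2111 − 27.0555) = 0.036 × 25.1556 = 0.9056 W/m².
Total ΔF = 6.4382 + 0.9056 = 7.3438 W/m².
ΔT = λ ΔF = 0.50 × 7.34 = 3.6700 K.

ΔF = 7.34 W/m²; ΔT = 3.67 K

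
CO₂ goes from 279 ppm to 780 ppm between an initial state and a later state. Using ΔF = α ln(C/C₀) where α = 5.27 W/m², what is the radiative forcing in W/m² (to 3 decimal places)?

ΔF = 5.418 W/m²

CO₂ absorption bands are partially saturated, so forcing scales with the logarithm of the concentration ratio.
CO₂: 5.27 × ln(780/279) = 5.27 × ln(2.79570) = 5.27 × 1.02808 = 5.4180 W/m².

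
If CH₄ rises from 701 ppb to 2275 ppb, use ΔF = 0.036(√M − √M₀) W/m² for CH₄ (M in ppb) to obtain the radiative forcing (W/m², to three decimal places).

ΔF = 0.764 W/m²

CH₄: 0.036 × (√2275 − √701) = 0.036 × (47.6970 − 26.4764) = 0.036 × 21.2206 = 0.7639 W/m².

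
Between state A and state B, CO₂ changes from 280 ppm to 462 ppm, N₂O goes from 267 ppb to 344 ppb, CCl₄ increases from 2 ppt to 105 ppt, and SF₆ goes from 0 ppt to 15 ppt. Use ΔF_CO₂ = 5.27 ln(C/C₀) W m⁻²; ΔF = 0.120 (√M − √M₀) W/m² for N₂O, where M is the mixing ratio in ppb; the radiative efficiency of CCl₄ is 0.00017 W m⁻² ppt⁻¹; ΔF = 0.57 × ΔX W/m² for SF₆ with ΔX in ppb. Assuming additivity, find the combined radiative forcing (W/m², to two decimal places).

CO₂: 5.27 × ln(462/280) = 5.27 × ln(1.65000) = 5.27 × 0.50078 = 2.6391 W/m².
N₂O: 0.120 × (√344 − √267) = 0.120 × (18.5472 − 16.3401) = 0.120 × 2.2071 = 0.2649 W/m².
CCl₄: ΔF = 0.00017 × (105 − 2) = 0.00017 × 103 = 0.0175 W/m².
SF₆: Δ = 15 − 0 = 15 ppt = 0.015 ppb; ΔF = 0.57 × 0.015 = 0.0086 W/m².
Total ΔF = 2.6391 + 0.2649 + 0.0175 + 0.0086 = 2.9301 W/m².

ΔF = 2.93 W/m²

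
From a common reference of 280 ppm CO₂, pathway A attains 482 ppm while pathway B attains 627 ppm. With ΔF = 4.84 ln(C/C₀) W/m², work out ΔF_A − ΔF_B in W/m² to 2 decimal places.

ΔF_A − ΔF_B = -1.27 W/m²

ΔF_A = 4.84 ln(482/280) = 4.84 × 0.54315 = 2.6288 W/m².
ΔF_B = 4.84 ln(627/280) = 4.84 × 0.80616 = 3.9018 W/m².
Difference: 2.6288 − 3.9018 = -1.2730 W/m².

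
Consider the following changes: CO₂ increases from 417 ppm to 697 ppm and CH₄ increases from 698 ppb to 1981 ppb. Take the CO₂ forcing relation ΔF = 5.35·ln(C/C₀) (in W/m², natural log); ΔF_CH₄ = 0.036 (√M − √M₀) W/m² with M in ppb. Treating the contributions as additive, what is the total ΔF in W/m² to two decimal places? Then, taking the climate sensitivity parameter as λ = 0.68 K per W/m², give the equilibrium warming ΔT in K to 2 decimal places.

CO₂: 5.35 × ln(697/417) = 5.35 × ln(1.67146) = 5.35 × 0.51370 = 2.7483 W/m².
CH₄: 0.036 × (√1981 − √698) = 0.036 × (44.5084 − 26.4197) = 0.036 × 18.0887 = 0.6512 W/m².
Total ΔF = 2.7483 + 0.6512 = 3.3995 W/m².
ΔT = λ ΔF = 0.68 × 3.40 = 2.3120 K.

ΔF = 3.40 W/m²; ΔT = 2.31 K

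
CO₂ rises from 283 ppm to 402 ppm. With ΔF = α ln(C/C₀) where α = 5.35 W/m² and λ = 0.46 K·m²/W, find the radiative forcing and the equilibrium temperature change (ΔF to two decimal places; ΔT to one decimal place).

ΔF = 1.88 W/m²; ΔT = 0.9 K

CO₂: 5.35 × ln(402/283) = 5.35 × ln(1.42049) = 5.35 × 0.35100 = 1.8779 W/m².
ΔT = λ ΔF = 0.46 × 1.88 = 0.8648 K.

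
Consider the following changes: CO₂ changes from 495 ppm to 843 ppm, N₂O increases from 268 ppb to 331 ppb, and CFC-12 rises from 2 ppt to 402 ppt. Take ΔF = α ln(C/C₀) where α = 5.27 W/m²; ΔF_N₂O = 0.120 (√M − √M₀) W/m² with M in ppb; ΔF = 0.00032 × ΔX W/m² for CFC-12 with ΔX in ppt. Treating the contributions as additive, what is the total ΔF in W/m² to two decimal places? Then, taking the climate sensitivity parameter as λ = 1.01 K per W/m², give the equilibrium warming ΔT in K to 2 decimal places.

CO₂: 5.27 × ln(843/495) = 5.27 × ln(1.70303) = 5.27 × 0.53241 = 2.8058 W/m².
N₂O: 0.120 × (√331 − √268) = 0.120 × (18.1934 − 16.3707) = 0.120 × 1.8227 = 0.2187 W/m².
CFC-12: ΔF = 0.00032 × (402 − 2) = 0.00032 × 400 = 0.1280 W/m².
Total ΔF = 2.8058 + 0.2187 + 0.1280 = 3.1525 W/m².
ΔT = λ ΔF = 1.01 × 3.15 = 3.1815 K.

ΔF = 3.15 W/m²; ΔT = 3.18 K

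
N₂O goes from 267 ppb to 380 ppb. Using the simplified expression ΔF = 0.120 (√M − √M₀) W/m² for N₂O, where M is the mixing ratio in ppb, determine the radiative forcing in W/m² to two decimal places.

ΔF = 0.38 W/m²

N₂O: 0.120 × (√380 − √267) = 0.120 × (19.4936 − 16.3401) = 0.120 × 3.1535 = 0.3784 W/m².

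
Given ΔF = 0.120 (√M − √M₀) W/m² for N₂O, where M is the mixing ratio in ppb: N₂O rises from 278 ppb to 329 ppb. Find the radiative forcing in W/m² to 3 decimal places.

N₂O: 0.120 × (√329 − √278) = 0.120 × (18.1384 − 16.6733) = 0.120 × 1.4651 = 0.1758 W/m².

ΔF = 0.176 W/m²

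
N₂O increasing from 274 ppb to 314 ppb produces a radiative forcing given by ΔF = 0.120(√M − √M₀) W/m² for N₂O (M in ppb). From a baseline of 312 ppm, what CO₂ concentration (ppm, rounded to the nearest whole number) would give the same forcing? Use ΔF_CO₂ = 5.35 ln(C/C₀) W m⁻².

N₂O forcing: 0.120 × (√314 − √274) = 0.120 × (17.7200 − 16.5529) = 0.120 × 1.1671 = 0.14005 W/m².
Set 5.35 ln(C/312) = 0.14005: ln(C/312) = 0.14005/5.35 = 0.02618, so C = 312 × e^0.02618 = 312 × 1.02653 = 320.28 ppm.

C ≈ 320 ppm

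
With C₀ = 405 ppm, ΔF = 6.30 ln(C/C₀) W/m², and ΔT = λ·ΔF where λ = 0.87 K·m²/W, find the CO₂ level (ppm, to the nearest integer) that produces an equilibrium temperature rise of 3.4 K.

Required forcing: ΔF = ΔT/λ = 3.4/0.87 = 3.9080 W/m².
Then ln(C/405) = ΔF/6.30 = 3.9080/6.30 = 0.62032.
So C = 405 × e^0.62032 = 405 × 1.85952 = 753.11 ppm.

C ≈ 753 ppm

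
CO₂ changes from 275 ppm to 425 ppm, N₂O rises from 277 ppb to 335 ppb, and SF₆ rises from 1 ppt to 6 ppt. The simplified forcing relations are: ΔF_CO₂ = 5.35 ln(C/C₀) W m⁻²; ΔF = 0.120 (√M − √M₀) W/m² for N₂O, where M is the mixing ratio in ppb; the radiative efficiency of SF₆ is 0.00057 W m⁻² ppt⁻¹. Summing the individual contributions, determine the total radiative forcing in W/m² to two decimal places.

ΔF = 2.53 W/m²

CO₂: 5.35 × ln(425/275) = 5.35 × ln(1.54545) = 5.35 × 0.43532 = 2.3290 W/m².
N₂O: 0.120 × (√335 − √277) = 0.120 × (18.3030 − 16.6433) = 0.120 × 1.6597 = 0.1992 W/m².
SF₆: ΔF = 0.00057 × (6 − 1) = 0.00057 × 5 = 0.0029 W/m².
Total ΔF = 2.3290 + 0.1992 + 0.0029 = 2.5311 W/m².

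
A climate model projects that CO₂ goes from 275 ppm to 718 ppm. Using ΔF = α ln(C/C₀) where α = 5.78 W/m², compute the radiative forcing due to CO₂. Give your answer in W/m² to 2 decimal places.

ΔF = 5.55 W/m²

CO₂ absorption bands are partially saturated, so forcing scales with the logarithm of the concentration ratio.
CO₂: 5.78 × ln(718/275) = 5.78 × ln(2.61091) = 5.78 × 0.95970 = 5.5471 W/m².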